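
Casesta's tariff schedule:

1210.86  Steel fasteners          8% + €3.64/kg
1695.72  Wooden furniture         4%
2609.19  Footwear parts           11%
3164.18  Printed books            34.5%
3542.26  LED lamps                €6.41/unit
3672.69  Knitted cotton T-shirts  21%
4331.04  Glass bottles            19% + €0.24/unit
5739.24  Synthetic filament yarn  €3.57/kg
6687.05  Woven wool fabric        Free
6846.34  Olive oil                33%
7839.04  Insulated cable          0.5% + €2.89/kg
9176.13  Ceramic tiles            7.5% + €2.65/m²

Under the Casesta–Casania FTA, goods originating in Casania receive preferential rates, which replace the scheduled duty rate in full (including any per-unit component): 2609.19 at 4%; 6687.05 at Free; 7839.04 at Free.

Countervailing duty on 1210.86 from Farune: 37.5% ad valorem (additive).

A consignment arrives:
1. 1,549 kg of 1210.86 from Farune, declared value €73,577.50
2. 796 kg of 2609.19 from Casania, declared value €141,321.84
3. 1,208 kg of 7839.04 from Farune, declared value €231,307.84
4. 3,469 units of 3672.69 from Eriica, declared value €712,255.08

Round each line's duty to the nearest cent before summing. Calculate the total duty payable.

€198,990.22

Line 1 (1210.86, Farune, 1,549 kg, €73,577.50):
Base rate for 1210.86 is 8% + €3.64/kg.
Additional duty on 1210.86 from Farune: +37.5%. Applied ad valorem rate: 8% + 37.5% = 45.5%.
Duty = €73,577.50 × 45.5% + 1,549 × €3.64 = €39,116.12.
Line 2 (2609.19, Casania, 796 kg, €141,321.84):
Base rate for 2609.19 is 11%.
Origin Casania qualifies under the Casesta–Casania agreement and 2609.19 is covered: preferential rate 4% applies instead.
Duty = €141,321.84 × 4% = €5,652.87.
Line 3 (7839.04, Farune, 1,208 kg, €231,307.84):
Base rate for 7839.04 is 0.5% + €2.89/kg.
7839.04 has an FTA preferential rate, but origin Farune is not Casania; base rate stands.
Duty = €231,307.84 × 0.5% + 1,208 × €2.89 = €4,647.66.
Line 4 (3672.69, Eriica, 3,469 units, €712,255.08):
Base rate for 3672.69 is 21%.
Duty = €712,255.08 × 21% = €149,573.57.
Total = €39,116.12 + €5,652.87 + €4,647.66 + €149,573.57 = €198,990.22.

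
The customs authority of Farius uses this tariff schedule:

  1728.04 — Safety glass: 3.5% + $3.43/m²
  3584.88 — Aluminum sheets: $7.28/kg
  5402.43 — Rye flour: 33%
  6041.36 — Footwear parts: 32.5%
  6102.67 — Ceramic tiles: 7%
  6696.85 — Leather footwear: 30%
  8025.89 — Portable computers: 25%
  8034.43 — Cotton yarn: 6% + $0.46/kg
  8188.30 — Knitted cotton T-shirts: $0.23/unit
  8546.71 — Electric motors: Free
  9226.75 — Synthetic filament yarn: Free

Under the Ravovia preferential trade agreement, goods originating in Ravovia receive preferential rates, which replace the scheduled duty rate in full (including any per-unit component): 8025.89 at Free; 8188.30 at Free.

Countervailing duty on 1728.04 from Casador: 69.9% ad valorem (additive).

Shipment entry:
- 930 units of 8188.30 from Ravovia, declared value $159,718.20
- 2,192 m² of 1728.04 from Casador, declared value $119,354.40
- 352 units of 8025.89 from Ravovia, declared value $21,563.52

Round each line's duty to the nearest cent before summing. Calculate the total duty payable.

Line 1 (8188.30, Ravovia, 930 units, $159,718.20):
Base rate for 8188.30 is $0.23/unit.
Origin Ravovia qualifies under the Farius–Ravovia agreement and 8188.30 is covered: preferential rate Free applies instead.
Duty = $159,718.20 × 0% = $0.00.
Line 2 (1728.04, Casador, 2,192 m², $119,354.40):
Base rate for 1728.04 is 3.5% + $3.43/m².
Additional duty on 1728.04 from Casador: +69.9%. Applied ad valorem rate: 3.5% + 69.9% = 73.4%.
Duty = $119,354.40 × 73.4% + 2,192 × $3.43 = $95,124.69.
Line 3 (8025.89, Ravovia, 352 units, $21,563.52):
Base rate for 8025.89 is 25%.
Origin Ravovia qualifies under the Farius–Ravovia agreement and 8025.89 is covered: preferential rate Free applies instead.
Duty = $21,563.52 × 0% = $0.00.
Total = $0.00 + $95,124.69 + $0.00 = $95,124.69.

$95,124.69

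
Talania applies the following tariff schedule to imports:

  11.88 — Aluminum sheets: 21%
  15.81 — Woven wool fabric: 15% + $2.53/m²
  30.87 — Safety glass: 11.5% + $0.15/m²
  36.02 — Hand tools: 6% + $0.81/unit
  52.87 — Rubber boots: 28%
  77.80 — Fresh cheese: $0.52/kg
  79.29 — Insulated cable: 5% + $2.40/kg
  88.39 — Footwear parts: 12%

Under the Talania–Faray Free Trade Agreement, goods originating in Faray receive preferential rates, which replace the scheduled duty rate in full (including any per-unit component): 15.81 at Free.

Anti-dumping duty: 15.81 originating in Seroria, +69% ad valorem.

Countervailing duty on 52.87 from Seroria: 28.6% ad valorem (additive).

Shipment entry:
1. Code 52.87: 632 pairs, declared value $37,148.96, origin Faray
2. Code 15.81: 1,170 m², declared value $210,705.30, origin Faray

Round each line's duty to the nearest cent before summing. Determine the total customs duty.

$10,401.71

Line 1 (52.87, Faray, 632 pairs, $37,148.96):
Base rate for 52.87 is 28%.
Origin Faray is the FTA partner but 52.87 is not on the preference list; base rate stands.
The additional-duty order on 52.87 targets Seroria, not Faray; it does not apply.
Duty = $37,148.96 × 28% = $10,401.71.
Line 2 (15.81, Faray, 1,170 m², $210,705.30):
Base rate for 15.81 is 15% + $2.53/m².
Origin Faray qualifies under the Talania–Faray agreement and 15.81 is covered: preferential rate Free applies instead.
The additional-duty order on 15.81 targets Seroria, not Faray; it does not apply.
Duty = $210,705.30 × 0% = $0.00.
Total = $10,401.71 + $0.00 = $10,401.71.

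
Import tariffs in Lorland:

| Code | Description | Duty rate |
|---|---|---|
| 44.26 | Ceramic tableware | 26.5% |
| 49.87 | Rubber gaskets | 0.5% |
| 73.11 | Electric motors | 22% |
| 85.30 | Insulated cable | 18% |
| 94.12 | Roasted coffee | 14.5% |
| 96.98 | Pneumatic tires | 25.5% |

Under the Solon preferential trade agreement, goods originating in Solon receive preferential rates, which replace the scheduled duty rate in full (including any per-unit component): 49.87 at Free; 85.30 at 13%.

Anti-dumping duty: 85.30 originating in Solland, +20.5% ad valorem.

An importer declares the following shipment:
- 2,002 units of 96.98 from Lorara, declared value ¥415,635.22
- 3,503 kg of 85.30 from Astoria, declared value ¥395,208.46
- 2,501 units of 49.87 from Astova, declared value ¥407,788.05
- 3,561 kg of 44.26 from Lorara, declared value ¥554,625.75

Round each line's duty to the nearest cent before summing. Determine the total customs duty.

¥326,139.26

Line 1 (96.98, Lorara, 2,002 units, ¥415,635.22):
Base rate for 96.98 is 25.5%.
Duty = ¥415,635.22 × 25.5% = ¥105,986.98.
Line 2 (85.30, Astoria, 3,503 kg, ¥395,208.46):
Base rate for 85.30 is 18%.
85.30 has an FTA preferential rate, but origin Astoria is not Solon; base rate stands.
The additional-duty order on 85.30 targets Solland, not Astoria; it does not apply.
Duty = ¥395,208.46 × 18% = ¥71,137.52.
Line 3 (49.87, Astova, 2,501 units, ¥407,788.05):
Base rate for 49.87 is 0.5%.
49.87 has an FTA preferential rate, but origin Astova is not Solon; base rate stands.
Duty = ¥407,788.05 × 0.5% = ¥2,038.94.
Line 4 (44.26, Lorara, 3,561 kg, ¥554,625.75):
Base rate for 44.26 is 26.5%.
Duty = ¥554,625.75 × 26.5% = ¥146,975.82.
Total = ¥105,986.98 + ¥71,137.52 + ¥2,038.94 + ¥146,975.82 = ¥326,139.26.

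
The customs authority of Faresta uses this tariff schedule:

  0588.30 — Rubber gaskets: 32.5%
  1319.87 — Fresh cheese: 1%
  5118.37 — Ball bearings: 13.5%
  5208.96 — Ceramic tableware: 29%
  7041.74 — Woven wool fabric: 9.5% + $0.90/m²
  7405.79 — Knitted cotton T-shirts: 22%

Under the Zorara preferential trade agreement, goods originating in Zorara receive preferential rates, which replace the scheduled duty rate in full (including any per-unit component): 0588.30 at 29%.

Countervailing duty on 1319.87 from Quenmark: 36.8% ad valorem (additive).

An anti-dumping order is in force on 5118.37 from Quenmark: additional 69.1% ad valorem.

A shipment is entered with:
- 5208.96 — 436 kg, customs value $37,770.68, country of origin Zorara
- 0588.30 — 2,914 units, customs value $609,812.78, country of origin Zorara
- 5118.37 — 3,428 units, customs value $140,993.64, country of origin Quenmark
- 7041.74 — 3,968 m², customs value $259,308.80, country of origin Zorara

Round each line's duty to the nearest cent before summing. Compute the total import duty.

$332,465.50

Line 1 (5208.96, Zorara, 436 kg, $37,770.68):
Base rate for 5208.96 is 29%.
Origin Zorara is the FTA partner but 5208.96 is not on the preference list; base rate stands.
Duty = $37,770.68 × 29% = $10,953.50.
Line 2 (0588.30, Zorara, 2,914 units, $609,812.78):
Base rate for 0588.30 is 32.5%.
Origin Zorara qualifies under the Faresta–Zorara agreement and 0588.30 is covered: preferential rate 29% applies instead.
Duty = $609,812.78 × 29% = $176,845.71.
Line 3 (5118.37, Quenmark, 3,428 units, $140,993.64):
Base rate for 5118.37 is 13.5%.
Additional duty on 5118.37 from Quenmark: +69.1%. Applied ad valorem rate: 13.5% + 69.1% = 82.6%.
Duty = $140,993.64 × 82.6% = $116,460.75.
Line 4 (7041.74, Zorara, 3,968 m², $259,308.80):
Base rate for 7041.74 is 9.5% + $0.90/m².
Origin Zorara is the FTA partner but 7041.74 is not on the preference list; base rate stands.
Duty = $259,308.80 × 9.5% + 3,968 × $0.90 = $28,205.54.
Total = $10,953.50 + $176,845.71 + $116,460.75 + $28,205.54 = $332,465.50.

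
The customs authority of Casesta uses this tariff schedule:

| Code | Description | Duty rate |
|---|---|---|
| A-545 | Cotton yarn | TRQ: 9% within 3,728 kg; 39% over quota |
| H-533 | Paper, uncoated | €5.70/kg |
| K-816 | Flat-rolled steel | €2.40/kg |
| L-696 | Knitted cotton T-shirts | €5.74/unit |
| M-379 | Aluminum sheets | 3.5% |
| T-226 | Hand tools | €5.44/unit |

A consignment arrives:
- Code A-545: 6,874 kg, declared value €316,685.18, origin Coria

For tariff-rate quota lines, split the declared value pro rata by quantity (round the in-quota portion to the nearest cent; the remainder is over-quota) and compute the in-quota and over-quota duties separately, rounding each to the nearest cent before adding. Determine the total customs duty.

Line 1 (A-545, Coria, 6,874 kg, €316,685.18):
Code A-545 is under a tariff-rate quota (threshold 3,728 kg). In-quota: 3,728 kg at 9%; over-quota: 3,146 kg at 39%.
Pro-rata value split: in-quota = €316,685.18 × 3,728/6,874 = €171,748.96; over-quota = €316,685.18 − €171,748.96 = €144,936.22.
In-quota duty = €171,748.96 × 9% = €15,457.41. Over-quota duty = €144,936.22 × 39% = €56,525.13.
Line duty = €15,457.41 + €56,525.13 = €71,982.54.

€71,982.54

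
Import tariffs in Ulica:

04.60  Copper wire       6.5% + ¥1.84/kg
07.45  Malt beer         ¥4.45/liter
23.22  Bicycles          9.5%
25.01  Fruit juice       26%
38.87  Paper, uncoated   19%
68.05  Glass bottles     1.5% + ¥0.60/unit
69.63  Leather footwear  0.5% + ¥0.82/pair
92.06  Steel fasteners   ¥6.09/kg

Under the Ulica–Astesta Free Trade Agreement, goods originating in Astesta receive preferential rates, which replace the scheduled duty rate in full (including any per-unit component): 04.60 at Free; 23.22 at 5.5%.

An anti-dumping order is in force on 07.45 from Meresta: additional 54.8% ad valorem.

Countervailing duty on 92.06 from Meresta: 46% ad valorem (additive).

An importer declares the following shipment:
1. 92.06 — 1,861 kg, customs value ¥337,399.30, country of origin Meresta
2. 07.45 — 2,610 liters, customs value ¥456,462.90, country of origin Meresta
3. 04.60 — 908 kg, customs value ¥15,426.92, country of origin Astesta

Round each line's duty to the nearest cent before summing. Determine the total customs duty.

Line 1 (92.06, Meresta, 1,861 kg, ¥337,399.30):
Base rate for 92.06 is ¥6.09/kg.
Additional duty on 92.06 from Meresta: +46% ad valorem. Applied ad valorem rate = 46%.
Duty = ¥337,399.30 × 46% + 1,861 × ¥6.09 = ¥166,537.17.
Line 2 (07.45, Meresta, 2,610 liters, ¥456,462.90):
Base rate for 07.45 is ¥4.45/liter.
Additional duty on 07.45 from Meresta: +54.8% ad valorem. Applied ad valorem rate = 54.8%.
Duty = ¥456,462.90 × 54.8% + 2,610 × ¥4.45 = ¥261,756.17.
Line 3 (04.60, Astesta, 908 kg, ¥15,426.92):
Base rate for 04.60 is 6.5% + ¥1.84/kg.
Origin Astesta qualifies under the Ulica–Astesta agreement and 04.60 is covered: preferential rate Free applies instead.
Duty = ¥15,426.92 × 0% = ¥0.00.
Total = ¥166,537.17 + ¥261,756.17 + ¥0.00 = ¥428,293.34.

¥428,293.34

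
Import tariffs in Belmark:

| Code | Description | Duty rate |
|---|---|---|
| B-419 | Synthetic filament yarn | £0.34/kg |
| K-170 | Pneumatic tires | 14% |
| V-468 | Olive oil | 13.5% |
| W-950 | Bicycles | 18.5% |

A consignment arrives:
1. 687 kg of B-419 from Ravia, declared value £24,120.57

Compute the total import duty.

£233.58

Line 1 (B-419, Ravia, 687 kg, £24,120.57):
Base rate for B-419 is £0.34/kg.
Duty = 687 × £0.34 = £233.58.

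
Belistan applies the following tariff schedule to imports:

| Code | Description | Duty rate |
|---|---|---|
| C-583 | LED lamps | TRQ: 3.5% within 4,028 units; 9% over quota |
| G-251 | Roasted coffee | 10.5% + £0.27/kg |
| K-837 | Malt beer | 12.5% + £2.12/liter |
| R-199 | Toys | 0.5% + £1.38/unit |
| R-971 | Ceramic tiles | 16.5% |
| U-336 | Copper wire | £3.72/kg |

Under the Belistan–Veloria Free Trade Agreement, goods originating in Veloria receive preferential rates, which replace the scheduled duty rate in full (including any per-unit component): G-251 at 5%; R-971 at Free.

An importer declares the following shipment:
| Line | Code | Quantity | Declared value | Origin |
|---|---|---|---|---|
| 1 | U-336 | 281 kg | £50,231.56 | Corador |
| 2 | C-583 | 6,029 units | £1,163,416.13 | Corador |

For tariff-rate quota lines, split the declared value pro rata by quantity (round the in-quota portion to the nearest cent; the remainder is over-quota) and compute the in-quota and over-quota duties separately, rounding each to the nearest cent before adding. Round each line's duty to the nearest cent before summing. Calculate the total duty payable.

Line 1 (U-336, Corador, 281 kg, £50,231.56):
Base rate for U-336 is £3.72/kg.
Duty = 281 × £3.72 = £1,045.32.
Line 2 (C-583, Corador, 6,029 units, £1,163,416.13):
Code C-583 is under a tariff-rate quota (threshold 4,028 units). In-quota: 4,028 units at 3.5%; over-quota: 2,001 units at 9%.
Pro-rata value split: in-quota = £1,163,416.13 × 4,028/6,029 = £777,283.16; over-quota = £1,163,416.13 − £777,283.16 = £386,132.97.
In-quota duty = £777,283.16 × 3.5% = £27,204.91. Over-quota duty = £386,132.97 × 9% = £34,751.97.
Line duty = £27,204.91 + £34,751.97 = £61,956.88.
Total = £1,045.32 + £61,956.88 = £63,002.20.

£63,002.20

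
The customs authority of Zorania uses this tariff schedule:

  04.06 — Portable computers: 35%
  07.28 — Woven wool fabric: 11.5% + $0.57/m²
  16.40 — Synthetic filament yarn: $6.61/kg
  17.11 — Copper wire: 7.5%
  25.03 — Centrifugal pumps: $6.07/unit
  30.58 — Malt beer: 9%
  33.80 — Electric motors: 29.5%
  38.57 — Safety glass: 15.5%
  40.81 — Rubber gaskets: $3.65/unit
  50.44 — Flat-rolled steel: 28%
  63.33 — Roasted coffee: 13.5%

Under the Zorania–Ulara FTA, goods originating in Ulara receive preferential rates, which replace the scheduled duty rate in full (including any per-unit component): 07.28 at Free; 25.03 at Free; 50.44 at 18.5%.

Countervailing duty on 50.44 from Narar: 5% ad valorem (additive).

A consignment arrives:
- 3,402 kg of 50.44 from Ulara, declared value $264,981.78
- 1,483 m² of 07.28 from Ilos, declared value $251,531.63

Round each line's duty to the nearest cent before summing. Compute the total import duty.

$78,793.08

Line 1 (50.44, Ulara, 3,402 kg, $264,981.78):
Base rate for 50.44 is 28%.
Origin Ulara qualifies under the Zorania–Ulara agreement and 50.44 is covered: preferential rate 18.5% applies instead.
The additional-duty order on 50.44 targets Narar, not Ulara; it does not apply.
Duty = $264,981.78 × 18.5% = $49,021.63.
Line 2 (07.28, Ilos, 1,483 m², $251,531.63):
Base rate for 07.28 is 11.5% + $0.57/m².
07.28 has an FTA preferential rate, but origin Ilos is not Ulara; base rate stands.
Duty = $251,531.63 × 11.5% + 1,483 × $0.57 = $29,771.45.
Total = $49,021.63 + $29,771.45 = $78,793.08.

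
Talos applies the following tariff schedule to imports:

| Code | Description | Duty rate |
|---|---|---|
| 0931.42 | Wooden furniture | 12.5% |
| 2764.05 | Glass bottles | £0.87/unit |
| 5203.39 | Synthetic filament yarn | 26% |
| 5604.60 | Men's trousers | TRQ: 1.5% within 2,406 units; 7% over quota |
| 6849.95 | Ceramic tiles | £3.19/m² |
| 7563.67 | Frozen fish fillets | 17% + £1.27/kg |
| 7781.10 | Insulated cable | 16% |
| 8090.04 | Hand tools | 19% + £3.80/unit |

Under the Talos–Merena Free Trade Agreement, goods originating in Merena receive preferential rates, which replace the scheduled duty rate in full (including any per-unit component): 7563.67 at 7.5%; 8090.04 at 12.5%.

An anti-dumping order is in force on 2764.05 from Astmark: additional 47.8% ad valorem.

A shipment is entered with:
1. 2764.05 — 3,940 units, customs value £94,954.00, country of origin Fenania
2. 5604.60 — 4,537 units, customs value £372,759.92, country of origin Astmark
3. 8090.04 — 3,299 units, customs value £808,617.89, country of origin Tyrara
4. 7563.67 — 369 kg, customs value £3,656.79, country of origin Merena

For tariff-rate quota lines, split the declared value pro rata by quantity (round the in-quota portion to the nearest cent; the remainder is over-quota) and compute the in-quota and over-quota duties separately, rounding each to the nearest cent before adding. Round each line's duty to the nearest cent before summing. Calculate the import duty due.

£185,096.62

Line 1 (2764.05, Fenania, 3,940 units, £94,954.00):
Base rate for 2764.05 is £0.87/unit.
The additional-duty order on 2764.05 targets Astmark, not Fenania; it does not apply.
Duty = 3,940 × £0.87 = £3,427.80.
Line 2 (5604.60, Astmark, 4,537 units, £372,759.92):
Code 5604.60 is under a tariff-rate quota (threshold 2,406 units). In-quota: 2,406 units at 1.5%; over-quota: 2,131 units at 7%.
Pro-rata value split: in-quota = £372,759.92 × 2,406/4,537 = £197,676.96; over-quota = £372,759.92 − £197,676.96 = £175,082.96.
In-quota duty = £197,676.96 × 1.5% = £2,965.15. Over-quota duty = £175,082.96 × 7% = £12,255.81.
Line duty = £2,965.15 + £12,255.81 = £15,220.96.
Line 3 (8090.04, Tyrara, 3,299 units, £808,617.89):
Base rate for 8090.04 is 19% + £3.80/unit.
8090.04 has an FTA preferential rate, but origin Tyrara is not Merena; base rate stands.
Duty = £808,617.89 × 19% + 3,299 × £3.80 = £166,173.60.
Line 4 (7563.67, Merena, 369 kg, £3,656.79):
Base rate for 7563.67 is 17% + £1.27/kg.
Origin Merena qualifies under the Talos–Merena agreement and 7563.67 is covered: preferential rate 7.5% applies instead.
Duty = £3,656.79 × 7.5% = £274.26.
Total = £3,427.80 + £15,220.96 + £166,173.60 + £274.26 = £185,096.62.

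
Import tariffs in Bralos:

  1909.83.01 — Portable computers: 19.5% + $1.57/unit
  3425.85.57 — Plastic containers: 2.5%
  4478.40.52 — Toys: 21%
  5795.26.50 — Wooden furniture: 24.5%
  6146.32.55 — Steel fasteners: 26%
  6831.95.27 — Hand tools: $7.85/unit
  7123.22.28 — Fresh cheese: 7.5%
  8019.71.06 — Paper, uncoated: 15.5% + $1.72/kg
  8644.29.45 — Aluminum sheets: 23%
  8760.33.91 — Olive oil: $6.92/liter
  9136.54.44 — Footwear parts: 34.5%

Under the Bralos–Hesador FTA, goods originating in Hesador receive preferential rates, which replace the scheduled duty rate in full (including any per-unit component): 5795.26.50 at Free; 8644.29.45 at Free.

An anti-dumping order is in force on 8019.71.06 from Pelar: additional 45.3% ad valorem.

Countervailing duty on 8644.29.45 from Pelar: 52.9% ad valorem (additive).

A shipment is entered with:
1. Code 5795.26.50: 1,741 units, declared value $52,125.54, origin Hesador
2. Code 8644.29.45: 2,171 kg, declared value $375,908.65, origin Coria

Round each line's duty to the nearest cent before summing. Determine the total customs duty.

Line 1 (5795.26.50, Hesador, 1,741 units, $52,125.54):
Base rate for 5795.26.50 is 24.5%.
Origin Hesador qualifies under the Bralos–Hesador agreement and 5795.26.50 is covered: preferential rate Free applies instead.
Duty = $52,125.54 × 0% = $0.00.
Line 2 (8644.29.45, Coria, 2,171 kg, $375,908.65):
Base rate for 8644.29.45 is 23%.
8644.29.45 has an FTA preferential rate, but origin Coria is not Hesador; base rate stands.
The additional-duty order on 8644.29.45 targets Pelar, not Coria; it does not apply.
Duty = $375,908.65 × 23% = $86,458.99.
Total = $0.00 + $86,458.99 = $86,458.99.

$86,458.99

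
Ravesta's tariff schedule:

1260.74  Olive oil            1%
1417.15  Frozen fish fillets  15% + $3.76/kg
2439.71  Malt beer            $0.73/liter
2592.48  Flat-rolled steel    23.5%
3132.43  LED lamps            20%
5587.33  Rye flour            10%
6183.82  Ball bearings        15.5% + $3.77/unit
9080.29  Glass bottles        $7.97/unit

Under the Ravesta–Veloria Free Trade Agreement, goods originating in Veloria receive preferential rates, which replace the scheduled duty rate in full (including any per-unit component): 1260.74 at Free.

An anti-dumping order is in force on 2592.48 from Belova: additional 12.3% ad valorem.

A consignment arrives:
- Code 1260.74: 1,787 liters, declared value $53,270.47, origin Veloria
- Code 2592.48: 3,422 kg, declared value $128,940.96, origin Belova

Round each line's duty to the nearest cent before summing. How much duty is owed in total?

$46,160.86

Line 1 (1260.74, Veloria, 1,787 liters, $53,270.47):
Base rate for 1260.74 is 1%.
Origin Veloria qualifies under the Ravesta–Veloria agreement and 1260.74 is covered: preferential rate Free applies instead.
Duty = $53,270.47 × 0% = $0.00.
Line 2 (2592.48, Belova, 3,422 kg, $128,940.96):
Base rate for 2592.48 is 23.5%.
Additional duty on 2592.48 from Belova: +12.3%. Applied ad valorem rate: 23.5% + 12.3% = 35.8%.
Duty = $128,940.96 × 35.8% = $46,160.86.
Total = $0.00 + $46,160.86 = $46,160.86.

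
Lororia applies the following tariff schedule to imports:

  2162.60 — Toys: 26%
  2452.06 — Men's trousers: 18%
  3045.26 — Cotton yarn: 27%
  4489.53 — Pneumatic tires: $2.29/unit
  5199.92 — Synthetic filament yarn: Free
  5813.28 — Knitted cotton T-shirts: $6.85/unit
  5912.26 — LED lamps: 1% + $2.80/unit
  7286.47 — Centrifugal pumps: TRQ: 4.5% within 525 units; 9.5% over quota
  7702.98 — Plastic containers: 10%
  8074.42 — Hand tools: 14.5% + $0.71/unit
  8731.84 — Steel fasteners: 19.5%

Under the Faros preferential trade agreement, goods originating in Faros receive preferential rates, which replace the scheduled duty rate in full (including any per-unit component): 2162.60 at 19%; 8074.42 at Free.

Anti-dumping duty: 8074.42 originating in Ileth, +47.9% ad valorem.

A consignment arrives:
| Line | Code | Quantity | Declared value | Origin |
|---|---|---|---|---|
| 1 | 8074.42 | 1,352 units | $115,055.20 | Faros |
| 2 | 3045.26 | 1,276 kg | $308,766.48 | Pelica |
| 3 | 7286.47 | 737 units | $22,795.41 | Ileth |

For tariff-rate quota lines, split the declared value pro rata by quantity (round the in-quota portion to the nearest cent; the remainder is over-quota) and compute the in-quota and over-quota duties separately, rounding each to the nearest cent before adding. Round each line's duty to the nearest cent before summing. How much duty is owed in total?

$84,720.60

Line 1 (8074.42, Faros, 1,352 units, $115,055.20):
Base rate for 8074.42 is 14.5% + $0.71/unit.
Origin Faros qualifies under the Lororia–Faros agreement and 8074.42 is covered: preferential rate Free applies instead.
The additional-duty order on 8074.42 targets Ileth, not Faros; it does not apply.
Duty = $115,055.20 × 0% = $0.00.
Line 2 (3045.26, Pelica, 1,276 kg, $308,766.48):
Base rate for 3045.26 is 27%.
Duty = $308,766.48 × 27% = $83,366.95.
Line 3 (7286.47, Ileth, 737 units, $22,795.41):
Code 7286.47 is under a tariff-rate quota (threshold 525 units). In-quota: 525 units at 4.5%; over-quota: 212 units at 9.5%.
Pro-rata value split: in-quota = $22,795.41 × 525/737 = $16,238.25; over-quota = $22,795.41 − $16,238.25 = $6,557.16.
In-quota duty = $16,238.25 × 4.5% = $730.72. Over-quota duty = $6,557.16 × 9.5% = $622.93.
Line duty = $730.72 + $622.93 = $1,353.65.
Total = $0.00 + $83,366.95 + $1,353.65 = $84,720.60.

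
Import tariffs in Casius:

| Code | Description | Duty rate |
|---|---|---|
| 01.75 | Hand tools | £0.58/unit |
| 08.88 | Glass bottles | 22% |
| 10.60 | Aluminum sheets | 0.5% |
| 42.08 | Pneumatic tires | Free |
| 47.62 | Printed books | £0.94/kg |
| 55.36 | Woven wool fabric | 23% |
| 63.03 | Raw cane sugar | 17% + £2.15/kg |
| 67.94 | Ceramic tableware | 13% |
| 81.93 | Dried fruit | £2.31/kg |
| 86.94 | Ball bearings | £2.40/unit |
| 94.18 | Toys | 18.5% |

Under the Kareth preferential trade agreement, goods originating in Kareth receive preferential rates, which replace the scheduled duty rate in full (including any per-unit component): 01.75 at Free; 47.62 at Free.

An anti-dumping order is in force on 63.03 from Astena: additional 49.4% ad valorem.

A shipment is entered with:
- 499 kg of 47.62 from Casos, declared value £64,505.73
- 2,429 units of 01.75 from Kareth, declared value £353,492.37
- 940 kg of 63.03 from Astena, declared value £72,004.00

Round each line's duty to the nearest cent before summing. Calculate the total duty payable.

Line 1 (47.62, Casos, 499 kg, £64,505.73):
Base rate for 47.62 is £0.94/kg.
47.62 has an FTA preferential rate, but origin Casos is not Kareth; base rate stands.
Duty = 499 × £0.94 = £469.06.
Line 2 (01.75, Kareth, 2,429 units, £353,492.37):
Base rate for 01.75 is £0.58/unit.
Origin Kareth qualifies under the Casius–Kareth agreement and 01.75 is covered: preferential rate Free applies instead.
Duty = £353,492.37 × 0% = £0.00.
Line 3 (63.03, Astena, 940 kg, £72,004.00):
Base rate for 63.03 is 17% + £2.15/kg.
Additional duty on 63.03 from Astena: +49.4%. Applied ad valorem rate: 17% + 49.4% = 66.4%.
Duty = £72,004.00 × 66.4% + 940 × £2.15 = £49,831.66.
Total = £469.06 + £0.00 + £49,831.66 = £50,300.72.

£50,300.72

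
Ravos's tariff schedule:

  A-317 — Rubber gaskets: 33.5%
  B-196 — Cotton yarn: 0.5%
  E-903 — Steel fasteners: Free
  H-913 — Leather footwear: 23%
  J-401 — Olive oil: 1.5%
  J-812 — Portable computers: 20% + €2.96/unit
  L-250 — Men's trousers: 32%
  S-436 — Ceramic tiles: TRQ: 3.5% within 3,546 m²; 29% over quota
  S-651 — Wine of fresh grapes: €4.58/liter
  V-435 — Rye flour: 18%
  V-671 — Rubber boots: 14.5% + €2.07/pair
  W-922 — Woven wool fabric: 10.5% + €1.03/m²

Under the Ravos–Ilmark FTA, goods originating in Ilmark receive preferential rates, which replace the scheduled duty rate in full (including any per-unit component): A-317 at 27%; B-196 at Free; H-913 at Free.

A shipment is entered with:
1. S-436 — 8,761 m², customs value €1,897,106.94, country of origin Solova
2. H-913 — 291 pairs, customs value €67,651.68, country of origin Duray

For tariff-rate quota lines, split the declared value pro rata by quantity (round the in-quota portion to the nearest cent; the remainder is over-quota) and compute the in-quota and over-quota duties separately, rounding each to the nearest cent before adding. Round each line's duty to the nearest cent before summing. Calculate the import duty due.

Line 1 (S-436, Solova, 8,761 m², €1,897,106.94):
Code S-436 is under a tariff-rate quota (threshold 3,546 m²). In-quota: 3,546 m² at 3.5%; over-quota: 5,215 m² at 29%.
Pro-rata value split: in-quota = €1,897,106.94 × 3,546/8,761 = €767,850.84; over-quota = €1,897,106.94 − €767,850.84 = €1,129,256.10.
In-quota duty = €767,850.84 × 3.5% = €26,874.78. Over-quota duty = €1,129,256.10 × 29% = €327,484.27.
Line duty = €26,874.78 + €327,484.27 = €354,359.05.
Line 2 (H-913, Duray, 291 pairs, €67,651.68):
Base rate for H-913 is 23%.
H-913 has an FTA preferential rate, but origin Duray is not Ilmark; base rate stands.
Duty = €67,651.68 × 23% = €15,559.89.
Total = €354,359.05 + €15,559.89 = €369,918.94.

€369,918.94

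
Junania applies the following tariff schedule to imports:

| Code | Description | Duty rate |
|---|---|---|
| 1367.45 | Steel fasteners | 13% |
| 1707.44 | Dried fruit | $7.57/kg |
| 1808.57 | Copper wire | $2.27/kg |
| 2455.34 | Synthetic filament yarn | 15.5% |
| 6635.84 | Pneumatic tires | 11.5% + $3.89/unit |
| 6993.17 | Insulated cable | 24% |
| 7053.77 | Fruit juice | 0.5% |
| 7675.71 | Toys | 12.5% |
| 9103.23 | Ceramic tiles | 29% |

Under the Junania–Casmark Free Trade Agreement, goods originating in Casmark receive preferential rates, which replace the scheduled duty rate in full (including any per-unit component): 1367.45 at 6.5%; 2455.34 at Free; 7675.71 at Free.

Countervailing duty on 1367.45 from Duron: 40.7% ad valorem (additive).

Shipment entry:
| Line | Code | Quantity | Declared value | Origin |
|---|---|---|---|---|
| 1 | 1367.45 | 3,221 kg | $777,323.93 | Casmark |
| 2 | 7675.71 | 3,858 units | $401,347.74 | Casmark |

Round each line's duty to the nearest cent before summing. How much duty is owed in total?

Line 1 (1367.45, Casmark, 3,221 kg, $777,323.93):
Base rate for 1367.45 is 13%.
Origin Casmark qualifies under the Junania–Casmark agreement and 1367.45 is covered: preferential rate 6.5% applies instead.
The additional-duty order on 1367.45 targets Duron, not Casmark; it does not apply.
Duty = $777,323.93 × 6.5% = $50,526.06.
Line 2 (7675.71, Casmark, 3,858 units, $401,347.74):
Base rate for 7675.71 is 12.5%.
Origin Casmark qualifies under the Junania–Casmark agreement and 7675.71 is covered: preferential rate Free applies instead.
Duty = $401,347.74 × 0% = $0.00.
Total = $50,526.06 + $0.00 = $50,526.06.

$50,526.06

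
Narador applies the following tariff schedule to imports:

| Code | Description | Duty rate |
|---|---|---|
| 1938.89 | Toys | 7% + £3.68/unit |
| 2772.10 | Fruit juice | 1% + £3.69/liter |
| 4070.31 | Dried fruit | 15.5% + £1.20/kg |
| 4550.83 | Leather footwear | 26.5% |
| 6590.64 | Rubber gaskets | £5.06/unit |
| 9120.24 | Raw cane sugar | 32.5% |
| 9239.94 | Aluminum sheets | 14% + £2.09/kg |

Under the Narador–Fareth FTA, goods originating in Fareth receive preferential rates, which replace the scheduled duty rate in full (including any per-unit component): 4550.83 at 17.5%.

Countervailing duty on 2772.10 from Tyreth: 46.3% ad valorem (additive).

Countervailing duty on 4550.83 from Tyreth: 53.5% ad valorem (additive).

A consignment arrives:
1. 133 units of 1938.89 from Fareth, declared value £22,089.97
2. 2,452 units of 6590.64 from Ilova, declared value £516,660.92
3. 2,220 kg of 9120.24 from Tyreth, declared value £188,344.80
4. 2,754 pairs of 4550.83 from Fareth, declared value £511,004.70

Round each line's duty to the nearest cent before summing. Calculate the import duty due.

Line 1 (1938.89, Fareth, 133 units, £22,089.97):
Base rate for 1938.89 is 7% + £3.68/unit.
Origin Fareth is the FTA partner but 1938.89 is not on the preference list; base rate stands.
Duty = £22,089.97 × 7% + 133 × £3.68 = £2,035.74.
Line 2 (6590.64, Ilova, 2,452 units, £516,660.92):
Base rate for 6590.64 is £5.06/unit.
Duty = 2,452 × £5.06 = £12,407.12.
Line 3 (9120.24, Tyreth, 2,220 kg, £188,344.80):
Base rate for 9120.24 is 32.5%.
Duty = £188,344.80 × 32.5% = £61,212.06.
Line 4 (4550.83, Fareth, 2,754 pairs, £511,004.70):
Base rate for 4550.83 is 26.5%.
Origin Fareth qualifies under the Narador–Fareth agreement and 4550.83 is covered: preferential rate 17.5% applies instead.
The additional-duty order on 4550.83 targets Tyreth, not Fareth; it does not apply.
Duty = £511,004.70 × 17.5% = £89,425.82.
Total = £2,035.74 + £12,407.12 + £61,212.06 + £89,425.82 = £165,080.74.

£165,080.74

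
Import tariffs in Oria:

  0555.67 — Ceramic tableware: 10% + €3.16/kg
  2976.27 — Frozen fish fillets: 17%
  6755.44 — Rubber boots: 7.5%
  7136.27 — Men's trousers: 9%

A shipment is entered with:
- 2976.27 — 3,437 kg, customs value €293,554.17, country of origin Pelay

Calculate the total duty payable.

€49,904.21

Line 1 (2976.27, Pelay, 3,437 kg, €293,554.17):
Base rate for 2976.27 is 17%.
Duty = €293,554.17 × 17% = €49,904.21.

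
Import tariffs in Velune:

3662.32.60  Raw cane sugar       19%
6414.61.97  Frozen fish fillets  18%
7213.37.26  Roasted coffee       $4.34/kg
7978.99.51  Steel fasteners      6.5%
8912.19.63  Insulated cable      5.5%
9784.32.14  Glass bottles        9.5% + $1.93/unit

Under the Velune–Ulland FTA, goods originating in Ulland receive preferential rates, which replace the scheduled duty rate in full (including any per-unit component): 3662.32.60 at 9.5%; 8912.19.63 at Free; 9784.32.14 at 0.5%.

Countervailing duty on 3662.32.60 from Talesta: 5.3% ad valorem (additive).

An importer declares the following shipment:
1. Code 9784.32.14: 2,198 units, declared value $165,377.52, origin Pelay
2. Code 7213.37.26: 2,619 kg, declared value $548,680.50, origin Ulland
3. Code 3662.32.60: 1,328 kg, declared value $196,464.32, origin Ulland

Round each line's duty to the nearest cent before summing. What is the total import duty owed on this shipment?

Line 1 (9784.32.14, Pelay, 2,198 units, $165,377.52):
Base rate for 9784.32.14 is 9.5% + $1.93/unit.
9784.32.14 has an FTA preferential rate, but origin Pelay is not Ulland; base rate stands.
Duty = $165,377.52 × 9.5% + 2,198 × $1.93 = $19,953.00.
Line 2 (7213.37.26, Ulland, 2,619 kg, $548,680.50):
Base rate for 7213.37.26 is $4.34/kg.
Origin Ulland is the FTA partner but 7213.37.26 is not on the preference list; base rate stands.
Duty = 2,619 × $4.34 = $11,366.46.
Line 3 (3662.32.60, Ulland, 1,328 kg, $196,464.32):
Base rate for 3662.32.60 is 19%.
Origin Ulland qualifies under the Velune–Ulland agreement and 3662.32.60 is covered: preferential rate 9.5% applies instead.
The additional-duty order on 3662.32.60 targets Talesta, not Ulland; it does not apply.
Duty = $196,464.32 × 9.5% = $18,664.11.
Total = $19,953.00 + $11,366.46 + $18,664.11 = $49,983.57.

$49,983.57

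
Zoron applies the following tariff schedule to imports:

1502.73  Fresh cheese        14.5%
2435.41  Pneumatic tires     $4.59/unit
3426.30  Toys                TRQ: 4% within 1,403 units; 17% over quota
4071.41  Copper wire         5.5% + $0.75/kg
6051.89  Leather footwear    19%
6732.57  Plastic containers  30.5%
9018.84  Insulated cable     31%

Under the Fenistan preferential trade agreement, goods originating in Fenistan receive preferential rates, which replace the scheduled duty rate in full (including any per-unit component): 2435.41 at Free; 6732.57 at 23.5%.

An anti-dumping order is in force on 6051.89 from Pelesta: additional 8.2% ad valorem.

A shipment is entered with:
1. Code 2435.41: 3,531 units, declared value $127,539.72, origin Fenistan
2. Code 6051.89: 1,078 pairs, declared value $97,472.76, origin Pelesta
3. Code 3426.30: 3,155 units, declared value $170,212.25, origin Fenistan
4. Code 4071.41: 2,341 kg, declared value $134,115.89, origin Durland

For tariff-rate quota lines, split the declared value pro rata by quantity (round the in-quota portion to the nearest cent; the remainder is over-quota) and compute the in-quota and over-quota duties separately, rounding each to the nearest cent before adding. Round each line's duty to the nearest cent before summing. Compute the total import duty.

$54,740.85

Line 1 (2435.41, Fenistan, 3,531 units, $127,539.72):
Base rate for 2435.41 is $4.59/unit.
Origin Fenistan qualifies under the Zoron–Fenistan agreement and 2435.41 is covered: preferential rate Free applies instead.
Duty = $127,539.72 × 0% = $0.00.
Line 2 (6051.89, Pelesta, 1,078 pairs, $97,472.76):
Base rate for 6051.89 is 19%.
Additional duty on 6051.89 from Pelesta: +8.2%. Applied ad valorem rate: 19% + 8.2% = 27.2%.
Duty = $97,472.76 × 27.2% = $26,512.59.
Line 3 (3426.30, Fenistan, 3,155 units, $170,212.25):
Code 3426.30 is under a tariff-rate quota (threshold 1,403 units). In-quota: 1,403 units at 4%; over-quota: 1,752 units at 17%.
Pro-rata value split: in-quota = $170,212.25 × 1,403/3,155 = $75,691.85; over-quota = $170,212.25 − $75,691.85 = $94,520.40.
In-quota duty = $75,691.85 × 4% = $3,027.67. Over-quota duty = $94,520.40 × 17% = $16,068.47.
Line duty = $3,027.67 + $16,068.47 = $19,096.14.
Line 4 (4071.41, Durland, 2,341 kg, $134,115.89):
Base rate for 4071.41 is 5.5% + $0.75/kg.
Duty = $134,115.89 × 5.5% + 2,341 × $0.75 = $9,132.12.
Total = $0.00 + $26,512.59 + $19,096.14 + $9,132.12 = $54,740.85.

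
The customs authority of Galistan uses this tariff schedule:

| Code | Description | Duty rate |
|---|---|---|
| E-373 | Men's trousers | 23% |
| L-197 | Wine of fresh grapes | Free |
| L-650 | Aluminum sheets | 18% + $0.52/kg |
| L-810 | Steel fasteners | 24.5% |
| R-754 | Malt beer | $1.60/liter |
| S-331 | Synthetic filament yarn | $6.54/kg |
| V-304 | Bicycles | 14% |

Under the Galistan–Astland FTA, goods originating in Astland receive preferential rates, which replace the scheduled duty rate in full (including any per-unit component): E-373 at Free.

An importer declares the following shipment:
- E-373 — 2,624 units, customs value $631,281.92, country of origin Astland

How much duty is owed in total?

Line 1 (E-373, Astland, 2,624 units, $631,281.92):
Base rate for E-373 is 23%.
Origin Astland qualifies under the Galistan–Astland agreement and E-373 is covered: preferential rate Free applies instead.
Duty = $631,281.92 × 0% = $0.00.

$0.00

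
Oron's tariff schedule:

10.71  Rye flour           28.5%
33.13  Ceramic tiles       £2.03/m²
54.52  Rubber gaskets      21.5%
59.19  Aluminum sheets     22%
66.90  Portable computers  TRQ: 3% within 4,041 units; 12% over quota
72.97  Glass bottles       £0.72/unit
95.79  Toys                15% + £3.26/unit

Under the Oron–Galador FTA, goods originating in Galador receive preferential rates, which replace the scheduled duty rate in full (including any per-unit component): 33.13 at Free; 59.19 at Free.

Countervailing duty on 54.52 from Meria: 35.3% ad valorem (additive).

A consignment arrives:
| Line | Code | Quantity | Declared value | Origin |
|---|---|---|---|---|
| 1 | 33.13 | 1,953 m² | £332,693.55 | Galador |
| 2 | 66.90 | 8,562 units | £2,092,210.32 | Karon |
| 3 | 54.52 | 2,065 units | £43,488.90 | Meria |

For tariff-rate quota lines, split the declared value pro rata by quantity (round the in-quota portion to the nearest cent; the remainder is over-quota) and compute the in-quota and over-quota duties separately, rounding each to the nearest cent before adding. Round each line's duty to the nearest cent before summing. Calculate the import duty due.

Line 1 (33.13, Galador, 1,953 m², £332,693.55):
Base rate for 33.13 is £2.03/m².
Origin Galador qualifies under the Oron–Galador agreement and 33.13 is covered: preferential rate Free applies instead.
Duty = £332,693.55 × 0% = £0.00.
Line 2 (66.90, Karon, 8,562 units, £2,092,210.32):
Code 66.90 is under a tariff-rate quota (threshold 4,041 units). In-quota: 4,041 units at 3%; over-quota: 4,521 units at 12%.
Pro-rata value split: in-quota = £2,092,210.32 × 4,041/8,562 = £987,458.76; over-quota = £2,092,210.32 − £987,458.76 = £1,104,751.56.
In-quota duty = £987,458.76 × 3% = £29,623.76. Over-quota duty = £1,104,751.56 × 12% = £132,570.19.
Line duty = £29,623.76 + £132,570.19 = £162,193.95.
Line 3 (54.52, Meria, 2,065 units, £43,488.90):
Base rate for 54.52 is 21.5%.
Additional duty on 54.52 from Meria: +35.3%. Applied ad valorem rate: 21.5% + 35.3% = 56.8%.
Duty = £43,488.90 × 56.8% = £24,701.70.
Total = £0.00 + £162,193.95 + £24,701.70 = £186,895.65.

£186,895.65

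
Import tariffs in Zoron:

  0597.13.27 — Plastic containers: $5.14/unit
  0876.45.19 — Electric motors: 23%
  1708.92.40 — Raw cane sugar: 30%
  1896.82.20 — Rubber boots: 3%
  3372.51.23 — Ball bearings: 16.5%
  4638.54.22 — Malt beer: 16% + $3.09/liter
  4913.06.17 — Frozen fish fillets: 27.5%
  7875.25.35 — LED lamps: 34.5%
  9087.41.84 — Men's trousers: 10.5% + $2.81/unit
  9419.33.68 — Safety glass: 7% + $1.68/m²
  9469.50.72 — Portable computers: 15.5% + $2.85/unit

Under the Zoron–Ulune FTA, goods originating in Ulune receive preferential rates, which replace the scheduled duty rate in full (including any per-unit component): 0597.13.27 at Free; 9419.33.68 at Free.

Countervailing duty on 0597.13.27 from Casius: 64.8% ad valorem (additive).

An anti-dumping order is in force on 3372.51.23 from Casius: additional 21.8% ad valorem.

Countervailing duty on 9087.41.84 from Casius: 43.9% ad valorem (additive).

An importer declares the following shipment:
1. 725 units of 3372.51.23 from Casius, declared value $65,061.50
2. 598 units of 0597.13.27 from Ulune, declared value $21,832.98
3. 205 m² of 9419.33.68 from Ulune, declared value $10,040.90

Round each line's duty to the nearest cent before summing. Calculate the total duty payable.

Line 1 (3372.51.23, Casius, 725 units, $65,061.50):
Base rate for 3372.51.23 is 16.5%.
Additional duty on 3372.51.23 from Casius: +21.8%. Applied ad valorem rate: 16.5% + 21.8% = 38.3%.
Duty = $65,061.50 × 38.3% = $24,918.55.
Line 2 (0597.13.27, Ulune, 598 units, $21,832.98):
Base rate for 0597.13.27 is $5.14/unit.
Origin Ulune qualifies under the Zoron–Ulune agreement and 0597.13.27 is covered: preferential rate Free applies instead.
The additional-duty order on 0597.13.27 targets Casius, not Ulune; it does not apply.
Duty = $21,832.98 × 0% = $0.00.
Line 3 (9419.33.68, Ulune, 205 m², $10,040.90):
Base rate for 9419.33.68 is 7% + $1.68/m².
Origin Ulune qualifies under the Zoron–Ulune agreement and 9419.33.68 is covered: preferential rate Free applies instead.
Duty = $10,040.90 × 0% = $0.00.
Total = $24,918.55 + $0.00 + $0.00 = $24,918.55.

$24,918.55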